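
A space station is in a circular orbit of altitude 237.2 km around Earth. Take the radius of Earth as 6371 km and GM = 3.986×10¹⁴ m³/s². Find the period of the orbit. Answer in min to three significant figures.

T ≈ 89.1 min

r = 6371 + 237.2 = 6608.2 km = 6.6082×10⁶ m.
Kepler's third law: T = 2π√(r³/μ) = 2π√((6.608×10⁶)³ / 3.986×10¹⁴).
r³/μ = 7.240×10⁵ s², so T = 2π × 8.509×10² = 5.346×10³ s.
Converting: 5.346×10³ s ÷ 60.00 = 89.10 min.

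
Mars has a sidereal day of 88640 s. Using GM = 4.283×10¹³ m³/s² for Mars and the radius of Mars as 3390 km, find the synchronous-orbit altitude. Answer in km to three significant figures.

h_sync ≈ 17000 km

A synchronous orbit has period T, so by Kepler's third law a = (μT²/4π²)^(1/3).
μT²/4π² = 4.283×10¹³ × (8.864×10⁴)² / 39.48 = 8.524×10²¹ m³.
a = 2.043×10⁷ m = 20428 km.
Altitude h = a − R = 20428 − 3390 = 17038 km.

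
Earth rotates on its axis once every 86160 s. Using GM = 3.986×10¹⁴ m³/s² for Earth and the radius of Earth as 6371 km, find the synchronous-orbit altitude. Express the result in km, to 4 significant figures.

A synchronous orbit has period T, so by Kepler's third law a = (μT²/4π²)^(1/3).
μT²/4π² = 3.986×10¹⁴ × (8.616×10⁴)² / 39.48 = 7.495×10²² m³.
a = 4.216×10⁷ m = 42163 km.
Altitude h = a − R = 42163 − 6371 = 35792 km.

h_sync ≈ 35790 km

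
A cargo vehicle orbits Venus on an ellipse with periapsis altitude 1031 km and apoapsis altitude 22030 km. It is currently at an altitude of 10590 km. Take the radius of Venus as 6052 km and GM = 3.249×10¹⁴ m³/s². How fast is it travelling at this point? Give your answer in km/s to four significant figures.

r_p = 6052 + 1031 = 7083.0 km = 7.0830×10⁶ m.
r_a = 6052 + 22030 = 28082 km = 2.8082×10⁷ m.
r = 6052 + 10590 = 16642 km = 1.664×10⁷ m.
Semi-major axis a = (r_p + r_a)/2 = 17582 km = 1.758×10⁷ m.
Vis-viva: v² = μ(2/r − 1/a) = 3.249×10¹⁴ × (1.202×10⁻⁷ − 5.687×10⁻⁸) = 2.057×10⁷ m²/s².
v = 4535 m/s = 4.535 km/s.

v ≈ 4.535 km/s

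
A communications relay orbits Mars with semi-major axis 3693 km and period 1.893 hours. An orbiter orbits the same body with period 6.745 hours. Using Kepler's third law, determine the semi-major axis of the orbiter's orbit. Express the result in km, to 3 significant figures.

Kepler's third law: a³ ∝ T², so a₂ = a₁ (T₂/T₁)^(2/3).
T₂/T₁ = 3.563, (T₂/T₁)^(2/3) = 2.333.
a₂ = 3693 × 2.333 = 8615 km.

a₂ ≈ 8620 km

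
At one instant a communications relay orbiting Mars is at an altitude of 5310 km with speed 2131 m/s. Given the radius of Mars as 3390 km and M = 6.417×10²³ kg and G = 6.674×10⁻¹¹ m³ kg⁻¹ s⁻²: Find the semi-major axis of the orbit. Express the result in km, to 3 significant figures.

a ≈ 8070 km

μ = GM = 6.674×10⁻¹¹ × 6.417×10²³ = 4.283×10¹³ m³/s².
r = 3390 + 5310 = 8700.0 km = 8.700×10⁶ m.
Specific orbital energy ε = v²/2 − μ/r = (2131)²/2 − 4.283×10¹³/8.700×10⁶ = -2.652×10⁶ J/kg.
Since ε = −μ/(2a), a = −μ/(2ε) = 8.074×10⁶ m = 8074.3 km.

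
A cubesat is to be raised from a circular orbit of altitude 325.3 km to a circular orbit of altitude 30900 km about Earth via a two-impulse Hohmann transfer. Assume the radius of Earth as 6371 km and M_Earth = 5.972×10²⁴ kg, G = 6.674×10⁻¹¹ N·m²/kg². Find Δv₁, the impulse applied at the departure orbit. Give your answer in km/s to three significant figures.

μ = GM = 6.674×10⁻¹¹ × 5.972×10²⁴ = 3.986×10¹⁴ m³/s².
r₁ = 6371 + 325.3 = 6696.3 km = 6.6963×10⁶ m.
r₂ = 6371 + 30900 = 37271 km = 3.7271×10⁷ m.
Transfer ellipse a_t = (r₁ + r₂)/2 = 2.198×10⁷ m.
At r₁: circular v_c1 = √(μ/r₁) = 7715 m/s; transfer-perigee v_p = √[μ(2/r₁ − 1/a_t)] = 10050 m/s.
Δv₁ = v_p − v_c1 = 2330 m/s.
= 2.330 km/s.

Δv ≈ 2.33 km/s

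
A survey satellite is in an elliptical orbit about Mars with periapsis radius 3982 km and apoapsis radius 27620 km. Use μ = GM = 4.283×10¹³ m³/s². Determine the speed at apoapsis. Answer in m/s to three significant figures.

Semi-major axis a = (r_p + r_a)/2 = 15801 km = 1.580×10⁷ m.
Vis-viva: v² = μ(2/r − 1/a) = 4.283×10¹³ × (7.241×10⁻⁸ − 6.329×10⁻⁸) = 3.908×10⁵ m²/s².
v = 625.1 m/s.

v ≈ 625 m/s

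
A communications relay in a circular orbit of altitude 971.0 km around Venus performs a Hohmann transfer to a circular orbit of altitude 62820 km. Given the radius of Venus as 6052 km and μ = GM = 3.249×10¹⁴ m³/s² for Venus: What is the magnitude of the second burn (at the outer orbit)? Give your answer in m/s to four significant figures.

r₁ = 6052 + 971.0 = 7023.0 km = 7.0230×10⁶ m.
r₂ = 6052 + 62820 = 68872 km = 6.8872×10⁷ m.
Transfer ellipse a_t = (r₁ + r₂)/2 = 3.795×10⁷ m.
At r₁: circular v_c1 = √(μ/r₁) = 6802 m/s; transfer-periapsis v_p = √[μ(2/r₁ − 1/a_t)] = 9163 m/s.
At r₂: circular v_c2 = √(μ/r₂) = 2172 m/s; transfer-apoapsis v_a = √[μ(2/r₂ − 1/a_t)] = 934.4 m/s.
Δv₂ = v_c2 − v_a = 1238 m/s.

Δv ≈ 1238 m/s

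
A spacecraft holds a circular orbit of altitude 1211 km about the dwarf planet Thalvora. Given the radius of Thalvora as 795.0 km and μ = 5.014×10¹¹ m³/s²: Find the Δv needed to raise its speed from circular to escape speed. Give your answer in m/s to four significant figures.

Δv ≈ 207.1 m/s

r = 795.0 + 1211 = 2006.0 km = 2.0060×10⁶ m.
Circular speed v_c = √(μ/r) = 500.0 m/s.
Escape speed v_esc = √(2μ/r) = √2 × v_c = 707.0 m/s.
Δv = v_esc − v_c = 207.1 m/s.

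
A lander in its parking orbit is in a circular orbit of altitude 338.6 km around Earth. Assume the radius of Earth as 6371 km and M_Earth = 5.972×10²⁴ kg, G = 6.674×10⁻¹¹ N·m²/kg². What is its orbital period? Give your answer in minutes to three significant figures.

T ≈ 91.2 minutes

μ = GM = 6.674×10⁻¹¹ × 5.972×10²⁴ = 3.986×10¹⁴ m³/s².
r = 6371 + 338.6 = 6709.6 km = 6.7096×10⁶ m.
Kepler's third law: T = 2π√(r³/μ) = 2π√((6.710×10⁶)³ / 3.986×10¹⁴).
r³/μ = 7.579×10⁵ s², so T = 2π × 8.705×10² = 5.470×10³ s.
Converting: 5.470×10³ s ÷ 60.00 = 91.16 minutes.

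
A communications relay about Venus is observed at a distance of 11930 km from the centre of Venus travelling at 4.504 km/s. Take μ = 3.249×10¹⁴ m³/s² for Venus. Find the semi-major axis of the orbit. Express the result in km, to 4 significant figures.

a ≈ 9505 km

r = 1.193×10⁷ m.
Specific orbital energy ε = v²/2 − μ/r = (4504)²/2 − 3.249×10¹⁴/1.193×10⁷ = -1.709×10⁷ J/kg.
Since ε = −μ/(2a), a = −μ/(2ε) = 9.505×10⁶ m = 9505.1 km.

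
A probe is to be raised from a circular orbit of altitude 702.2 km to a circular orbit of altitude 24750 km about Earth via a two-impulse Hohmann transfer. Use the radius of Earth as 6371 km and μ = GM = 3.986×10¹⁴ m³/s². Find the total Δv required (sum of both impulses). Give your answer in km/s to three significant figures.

r₁ = 6371 + 702.2 = 7073.2 km = 7.0732×10⁶ m.
r₂ = 6371 + 24750 = 31121 km = 3.1121×10⁷ m.
Transfer ellipse a_t = (r₁ + r₂)/2 = 1.910×10⁷ m.
At r₁: circular v_c1 = √(μ/r₁) = 7507 m/s; transfer-perigee v_p = √[μ(2/r₁ − 1/a_t)] = 9583 m/s.
Δv₁ = v_p − v_c1 = 2076 m/s.
At r₂: circular v_c2 = √(μ/r₂) = 3579 m/s; transfer-apogee v_a = √[μ(2/r₂ − 1/a_t)] = 2178 m/s.
Δv₂ = v_c2 − v_a = 1401 m/s.
Total Δv = Δv₁ + Δv₂ = 3477 m/s = 3.477 km/s.

Δv_total ≈ 3.48 km/s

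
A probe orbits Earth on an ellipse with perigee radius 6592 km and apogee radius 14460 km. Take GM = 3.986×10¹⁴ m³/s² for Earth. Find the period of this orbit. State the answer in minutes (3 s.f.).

T ≈ 179 minutes

Semi-major axis a = (r_p + r_a)/2 = (6592.0 + 14460)/2 = 10526 km = 1.053×10⁷ m.
By Kepler's third law T = 2π√(a³/μ) = 2π × 1.711×10³ = 1.075×10⁴ s.
= 179.1 minutes.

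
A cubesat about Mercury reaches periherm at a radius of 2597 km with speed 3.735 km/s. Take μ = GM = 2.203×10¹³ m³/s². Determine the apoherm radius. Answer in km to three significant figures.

r_p = 2.597×10⁶ m.
Specific energy ε = v²/2 − μ/r = -1.508×10⁶ J/kg, so a = −μ/(2ε) = 7.306×10⁶ m.
The apsides satisfy r_p + r_a = 2a, so the apoherm radius is 2a − r_p = 1.201×10⁷ m = 12014 km.

apoherm radius ≈ 12000 km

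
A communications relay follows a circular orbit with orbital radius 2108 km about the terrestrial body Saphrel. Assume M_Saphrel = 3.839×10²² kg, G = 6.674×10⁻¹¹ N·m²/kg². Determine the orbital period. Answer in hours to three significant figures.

μ = GM = 6.674×10⁻¹¹ × 3.839×10²² = 2.562×10¹² m³/s².
r = 2108 km = 2.108×10⁶ m.
Kepler's third law: T = 2π√(r³/μ) = 2π√((2.108×10⁶)³ / 2.562×10¹²).
r³/μ = 3.656×10⁶ s², so T = 2π × 1.912×10³ = 1.201×10⁴ s.
Converting: 1.201×10⁴ s ÷ 3600 = 3.337 hours.

T ≈ 3.34 hours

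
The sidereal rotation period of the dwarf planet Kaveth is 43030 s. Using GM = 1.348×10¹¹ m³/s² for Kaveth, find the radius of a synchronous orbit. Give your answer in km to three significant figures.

r_sync ≈ 1850 km

A synchronous orbit has period T, so by Kepler's third law a = (μT²/4π²)^(1/3).
μT²/4π² = 1.348×10¹¹ × (4.303×10⁴)² / 39.48 = 6.322×10¹⁸ m³.
a = 1.849×10⁶ m = 1849.1 km.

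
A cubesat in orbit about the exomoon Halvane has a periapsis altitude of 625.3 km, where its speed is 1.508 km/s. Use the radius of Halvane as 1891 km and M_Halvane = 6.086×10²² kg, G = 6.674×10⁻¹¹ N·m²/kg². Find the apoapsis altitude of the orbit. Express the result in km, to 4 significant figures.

μ = GM = 6.674×10⁻¹¹ × 6.086×10²² = 4.062×10¹² m³/s².
r_p = 1891 + 625.3 = 2516.3 km = 2.516×10⁶ m.
Specific energy ε = v²/2 − μ/r = -4.772×10⁵ J/kg, so a = −μ/(2ε) = 4.256×10⁶ m.
The apsides satisfy r_p + r_a = 2a, so the apoapsis radius is 2a − r_p = 5.996×10⁶ m = 5996.1 km.
Apoapsis altitude = 5996.1 − 1891 = 4105.1 km.

apoapsis altitude ≈ 4105 km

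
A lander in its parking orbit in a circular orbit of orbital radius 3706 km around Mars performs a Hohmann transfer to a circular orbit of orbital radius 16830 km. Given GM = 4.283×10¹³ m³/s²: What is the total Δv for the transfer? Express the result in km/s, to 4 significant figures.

r₁ = 3706 km = 3.706×10⁶ m.
r₂ = 16830 km = 1.683×10⁷ m.
Transfer ellipse a_t = (r₁ + r₂)/2 = 1.027×10⁷ m.
At r₁: circular v_c1 = √(μ/r₁) = 3400 m/s; transfer-periapsis v_p = √[μ(2/r₁ − 1/a_t)] = 4352 m/s.
Δv₁ = v_p − v_c1 = 952.8 m/s.
At r₂: circular v_c2 = √(μ/r₂) = 1595 m/s; transfer-apoapsis v_a = √[μ(2/r₂ − 1/a_t)] = 958.4 m/s.
Δv₂ = v_c2 − v_a = 636.9 m/s.
Total Δv = Δv₁ + Δv₂ = 1590 m/s = 1.590 km/s.

Δv_total ≈ 1.590 km/s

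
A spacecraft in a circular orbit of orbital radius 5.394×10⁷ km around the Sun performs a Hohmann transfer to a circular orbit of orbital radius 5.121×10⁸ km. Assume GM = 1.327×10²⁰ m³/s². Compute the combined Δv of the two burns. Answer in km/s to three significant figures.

Δv_total ≈ 26.2 km/s

r₁ = 5.394×10⁷ km = 5.394×10¹⁰ m.
r₂ = 5.121×10⁸ km = 5.121×10¹¹ m.
Transfer ellipse a_t = (r₁ + r₂)/2 = 2.830×10¹¹ m.
At r₁: circular v_c1 = √(μ/r₁) = 49600 m/s; transfer-perihelion v_p = √[μ(2/r₁ − 1/a_t)] = 66720 m/s.
Δv₁ = v_p − v_c1 = 17120 m/s.
At r₂: circular v_c2 = √(μ/r₂) = 16100 m/s; transfer-aphelion v_a = √[μ(2/r₂ − 1/a_t)] = 7028 m/s.
Δv₂ = v_c2 − v_a = 9070 m/s.
Total Δv = Δv₁ + Δv₂ = 26190 m/s = 26.19 km/s.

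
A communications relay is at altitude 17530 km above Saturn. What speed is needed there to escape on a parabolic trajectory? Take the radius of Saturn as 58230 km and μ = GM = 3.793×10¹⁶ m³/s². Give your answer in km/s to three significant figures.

v_esc ≈ 31.6 km/s

r = 58230 + 17530 = 75760 km = 7.5760×10⁷ m.
Escape speed v_esc = √(2μ/r) = √(2 × 3.793×10¹⁶ / 7.576×10⁷) = √(1.001×10⁹) = 31640 m/s.
= 31.64 km/s.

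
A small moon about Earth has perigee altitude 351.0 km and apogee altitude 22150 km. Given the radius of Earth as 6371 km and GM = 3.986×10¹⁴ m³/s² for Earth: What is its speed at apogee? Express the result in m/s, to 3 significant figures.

v ≈ 2310 m/s

r_p = 6371 + 351.0 = 6722.0 km = 6.7220×10⁶ m.
r_a = 6371 + 22150 = 28521 km = 2.8521×10⁷ m.
Semi-major axis a = (r_p + r_a)/2 = 17622 km = 1.762×10⁷ m.
Vis-viva: v² = μ(2/r − 1/a) = 3.986×10¹⁴ × (7.012×10⁻⁸ − 5.675×10⁻⁸) = 5.331×10⁶ m²/s².
v = 2309 m/s.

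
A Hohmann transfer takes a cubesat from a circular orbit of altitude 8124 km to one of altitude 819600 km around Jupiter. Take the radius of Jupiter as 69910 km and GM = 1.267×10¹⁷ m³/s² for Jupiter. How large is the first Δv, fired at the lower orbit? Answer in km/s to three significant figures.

r₁ = 69910 + 8124 = 78034 km = 7.8034×10⁷ m.
r₂ = 69910 + 819600 = 889510 km = 8.8951×10⁸ m.
Transfer ellipse a_t = (r₁ + r₂)/2 = 4.838×10⁸ m.
At r₁: circular v_c1 = √(μ/r₁) = 40290 m/s; transfer-perijove v_p = √[μ(2/r₁ − 1/a_t)] = 54640 m/s.
Δv₁ = v_p − v_c1 = 14340 m/s.
= 14.34 km/s.

Δv ≈ 14.3 km/s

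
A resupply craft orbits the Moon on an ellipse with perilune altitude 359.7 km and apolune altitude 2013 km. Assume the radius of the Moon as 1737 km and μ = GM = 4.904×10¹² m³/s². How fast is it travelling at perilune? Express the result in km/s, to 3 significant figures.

v ≈ 1.73 km/s

r_p = 1737 + 359.7 = 2096.7 km = 2.0967×10⁶ m.
r_a = 1737 + 2013 = 3750.0 km = 3.7500×10⁶ m.
Semi-major axis a = (r_p + r_a)/2 = 2923.3 km = 2.923×10⁶ m.
Vis-viva: v² = μ(2/r − 1/a) = 4.904×10¹² × (9.539×10⁻⁷ − 3.421×10⁻⁷) = 3.000×10⁶ m²/s².
v = 1732 m/s = 1.732 km/s.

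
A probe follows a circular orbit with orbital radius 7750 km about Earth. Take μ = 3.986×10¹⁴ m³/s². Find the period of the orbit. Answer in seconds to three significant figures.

r = 7750 km = 7.750×10⁶ m.
Kepler's third law: T = 2π√(r³/μ) = 2π√((7.750×10⁶)³ / 3.986×10¹⁴).
r³/μ = 1.168×10⁶ s², so T = 2π × 1.081×10³ = 6.790×10³ s.

T ≈ 6790 seconds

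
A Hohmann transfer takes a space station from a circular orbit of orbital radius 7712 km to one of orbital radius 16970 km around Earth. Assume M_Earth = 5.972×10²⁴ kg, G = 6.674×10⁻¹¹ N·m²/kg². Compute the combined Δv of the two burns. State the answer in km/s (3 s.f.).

Δv_total ≈ 2.26 km/s

μ = GM = 6.674×10⁻¹¹ × 5.972×10²⁴ = 3.986×10¹⁴ m³/s².
r₁ = 7712 km = 7.712×10⁶ m.
r₂ = 16970 km = 1.697×10⁷ m.
Transfer ellipse a_t = (r₁ + r₂)/2 = 1.234×10⁷ m.
At r₁: circular v_c1 = √(μ/r₁) = 7189 m/s; transfer-perigee v_p = √[μ(2/r₁ − 1/a_t)] = 8430 m/s.
Δv₁ = v_p − v_c1 = 1241 m/s.
At r₂: circular v_c2 = √(μ/r₂) = 4846 m/s; transfer-apogee v_a = √[μ(2/r₂ − 1/a_t)] = 3831 m/s.
Δv₂ = v_c2 − v_a = 1015 m/s.
Total Δv = Δv₁ + Δv₂ = 2256 m/s = 2.256 km/s.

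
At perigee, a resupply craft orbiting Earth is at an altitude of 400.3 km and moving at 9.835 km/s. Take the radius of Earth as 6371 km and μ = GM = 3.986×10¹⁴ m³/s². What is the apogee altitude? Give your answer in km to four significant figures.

r_p = 6371 + 400.3 = 6771.3 km = 6.771×10⁶ m.
Specific energy ε = v²/2 − μ/r = -1.050×10⁷ J/kg, so a = −μ/(2ε) = 1.898×10⁷ m.
The apsides satisfy r_p + r_a = 2a, so the apogee radius is 2a − r_p = 3.118×10⁷ m = 31182 km.
Apogee altitude = 31182 − 6371 = 24811 km.

apogee altitude ≈ 24810 km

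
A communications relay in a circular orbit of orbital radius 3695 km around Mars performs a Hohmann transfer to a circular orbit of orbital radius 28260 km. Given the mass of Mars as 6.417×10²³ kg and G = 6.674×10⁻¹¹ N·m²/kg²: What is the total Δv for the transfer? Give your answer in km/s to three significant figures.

Δv_total ≈ 1.76 km/s

μ = GM = 6.674×10⁻¹¹ × 6.417×10²³ = 4.283×10¹³ m³/s².
r₁ = 3695 km = 3.695×10⁶ m.
r₂ = 28260 km = 2.826×10⁷ m.
Transfer ellipse a_t = (r₁ + r₂)/2 = 1.598×10⁷ m.
At r₁: circular v_c1 = √(μ/r₁) = 3404 m/s; transfer-periapsis v_p = √[μ(2/r₁ − 1/a_t)] = 4528 m/s.
Δv₁ = v_p − v_c1 = 1123 m/s.
At r₂: circular v_c2 = √(μ/r₂) = 1231 m/s; transfer-apoapsis v_a = √[μ(2/r₂ − 1/a_t)] = 592.0 m/s.
Δv₂ = v_c2 − v_a = 639.0 m/s.
Total Δv = Δv₁ + Δv₂ = 1762 m/s = 1.762 km/s.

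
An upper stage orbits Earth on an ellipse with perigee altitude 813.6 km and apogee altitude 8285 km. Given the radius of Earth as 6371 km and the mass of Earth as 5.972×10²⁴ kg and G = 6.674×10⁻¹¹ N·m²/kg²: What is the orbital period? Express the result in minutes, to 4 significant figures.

μ = GM = 6.674×10⁻¹¹ × 5.972×10²⁴ = 3.986×10¹⁴ m³/s².
r_p = 6371 + 813.6 = 7184.6 km = 7.1846×10⁶ m.
r_a = 6371 + 8285 = 14656 km = 1.4656×10⁷ m.
Semi-major axis a = (r_p + r_a)/2 = (7184.6 + 14656)/2 = 10920 km = 1.092×10⁷ m.
By Kepler's third law T = 2π√(a³/μ) = 2π × 1.808×10³ = 1.136×10⁴ s.
= 189.3 minutes.

T ≈ 189.3 minutes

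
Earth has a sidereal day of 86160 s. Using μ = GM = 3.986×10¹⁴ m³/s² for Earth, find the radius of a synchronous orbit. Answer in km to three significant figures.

A synchronous orbit has period T, so by Kepler's third law a = (μT²/4π²)^(1/3).
μT²/4π² = 3.986×10¹⁴ × (8.616×10⁴)² / 39.48 = 7.495×10²² m³.
a = 4.216×10⁷ m = 42163 km.

r_sync ≈ 42200 km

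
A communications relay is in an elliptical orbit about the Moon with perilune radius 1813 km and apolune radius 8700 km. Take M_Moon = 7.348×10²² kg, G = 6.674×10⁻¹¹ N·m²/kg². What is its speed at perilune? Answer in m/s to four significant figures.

μ = GM = 6.674×10⁻¹¹ × 7.348×10²² = 4.904×10¹² m³/s².
Semi-major axis a = (r_p + r_a)/2 = 5256.5 km = 5.256×10⁶ m.
Vis-viva: v² = μ(2/r − 1/a) = 4.904×10¹² × (1.103×10⁻⁶ − 1.902×10⁻⁷) = 4.477×10⁶ m²/s².
v = 2116 m/s.

v ≈ 2116 m/s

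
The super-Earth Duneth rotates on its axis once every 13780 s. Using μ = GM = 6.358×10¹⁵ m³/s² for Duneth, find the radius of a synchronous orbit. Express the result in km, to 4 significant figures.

A synchronous orbit has period T, so by Kepler's third law a = (μT²/4π²)^(1/3).
μT²/4π² = 6.358×10¹⁵ × (1.378×10⁴)² / 39.48 = 3.058×10²² m³.
a = 3.127×10⁷ m = 31272 km.

r_sync ≈ 31270 km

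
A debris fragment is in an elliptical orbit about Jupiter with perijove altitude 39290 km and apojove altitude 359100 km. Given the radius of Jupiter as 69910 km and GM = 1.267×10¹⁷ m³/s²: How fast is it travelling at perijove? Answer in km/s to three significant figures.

v ≈ 43.0 km/s

r_p = 69910 + 39290 = 109200 km = 1.0920×10⁸ m.
r_a = 69910 + 359100 = 429010 km = 4.2901×10⁸ m.
Semi-major axis a = (r_p + r_a)/2 = 2.6910×10⁵ km = 2.691×10⁸ m.
Vis-viva: v² = μ(2/r − 1/a) = 1.267×10¹⁷ × (1.832×10⁻⁸ − 3.716×10⁻⁹) = 1.850×10⁹ m²/s².
v = 43010 m/s = 43.01 km/s.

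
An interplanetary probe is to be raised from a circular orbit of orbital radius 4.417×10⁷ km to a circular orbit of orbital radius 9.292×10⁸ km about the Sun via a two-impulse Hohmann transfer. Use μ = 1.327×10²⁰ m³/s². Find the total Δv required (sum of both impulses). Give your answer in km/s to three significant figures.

Δv_total ≈ 29.3 km/s

r₁ = 4.417×10⁷ km = 4.417×10¹⁰ m.
r₂ = 9.292×10⁸ km = 9.292×10¹¹ m.
Transfer ellipse a_t = (r₁ + r₂)/2 = 4.867×10¹¹ m.
At r₁: circular v_c1 = √(μ/r₁) = 54810 m/s; transfer-perihelion v_p = √[μ(2/r₁ − 1/a_t)] = 75740 m/s.
Δv₁ = v_p − v_c1 = 20920 m/s.
At r₂: circular v_c2 = √(μ/r₂) = 11950 m/s; transfer-aphelion v_a = √[μ(2/r₂ − 1/a_t)] = 3600 m/s.
Δv₂ = v_c2 − v_a = 8350 m/s.
Total Δv = Δv₁ + Δv₂ = 29270 m/s = 29.27 km/s.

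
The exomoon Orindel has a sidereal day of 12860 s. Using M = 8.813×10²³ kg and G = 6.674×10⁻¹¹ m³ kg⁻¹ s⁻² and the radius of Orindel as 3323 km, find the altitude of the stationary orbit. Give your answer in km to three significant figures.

h_sync ≈ 2950 km

μ = GM = 6.674×10⁻¹¹ × 8.813×10²³ = 5.882×10¹³ m³/s².
A synchronous orbit has period T, so by Kepler's third law a = (μT²/4π²)^(1/3).
μT²/4π² = 5.882×10¹³ × (1.286×10⁴)² / 39.48 = 2.464×10²⁰ m³.
a = 6.269×10⁶ m = 6269.2 km.
Altitude h = a − R = 6269.2 − 3323 = 2946.2 km.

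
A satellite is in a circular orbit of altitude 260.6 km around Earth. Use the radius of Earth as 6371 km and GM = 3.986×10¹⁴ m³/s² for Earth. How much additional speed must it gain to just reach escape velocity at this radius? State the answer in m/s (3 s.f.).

Δv ≈ 3210 m/s

r = 6371 + 260.6 = 6631.6 km = 6.6316×10⁶ m.
Circular speed v_c = √(μ/r) = 7753 m/s.
Escape speed v_esc = √(2μ/r) = √2 × v_c = 10960 m/s.
Δv = v_esc − v_c = 3211 m/s.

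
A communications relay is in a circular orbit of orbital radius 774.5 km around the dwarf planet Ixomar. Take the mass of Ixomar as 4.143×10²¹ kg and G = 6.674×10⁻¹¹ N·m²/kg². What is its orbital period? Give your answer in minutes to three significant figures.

μ = GM = 6.674×10⁻¹¹ × 4.143×10²¹ = 2.765×10¹¹ m³/s².
r = 774.5 km = 7.745×10⁵ m.
Kepler's third law: T = 2π√(r³/μ) = 2π√((7.745×10⁵)³ / 2.765×10¹¹).
r³/μ = 1.680×10⁶ s², so T = 2π × 1.296×10³ = 8.144×10³ s.
Converting: 8.144×10³ s ÷ 60.00 = 135.7 minutes.

T ≈ 136 minutes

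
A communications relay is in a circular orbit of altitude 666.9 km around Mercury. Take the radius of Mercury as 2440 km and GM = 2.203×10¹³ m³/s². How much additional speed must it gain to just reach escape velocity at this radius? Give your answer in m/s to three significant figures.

Δv ≈ 1100 m/s

r = 2440 + 666.9 = 3106.9 km = 3.1069×10⁶ m.
Circular speed v_c = √(μ/r) = 2663 m/s.
Escape speed v_esc = √(2μ/r) = √2 × v_c = 3766 m/s.
Δv = v_esc − v_c = 1103 m/s.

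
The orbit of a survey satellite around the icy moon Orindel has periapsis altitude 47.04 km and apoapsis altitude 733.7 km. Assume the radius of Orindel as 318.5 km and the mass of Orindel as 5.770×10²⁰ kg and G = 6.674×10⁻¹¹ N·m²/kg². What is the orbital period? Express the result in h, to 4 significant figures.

T ≈ 5.308 h

μ = GM = 6.674×10⁻¹¹ × 5.770×10²⁰ = 3.851×10¹⁰ m³/s².
r_p = 318.5 + 47.04 = 365.54 km = 3.6554×10⁵ m.
r_a = 318.5 + 733.7 = 1052.2 km = 1.0522×10⁶ m.
Semi-major axis a = (r_p + r_a)/2 = (365.54 + 1052.2)/2 = 708.87 km = 7.089×10⁵ m.
By Kepler's third law T = 2π√(a³/μ) = 2π × 3.041×10³ = 1.911×10⁴ s.
= 5.308 h.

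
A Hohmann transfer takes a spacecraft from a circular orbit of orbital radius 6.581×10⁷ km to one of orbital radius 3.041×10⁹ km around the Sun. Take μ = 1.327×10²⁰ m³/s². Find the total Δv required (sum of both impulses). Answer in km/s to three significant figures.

r₁ = 6.581×10⁷ km = 6.581×10¹⁰ m.
r₂ = 3.041×10⁹ km = 3.041×10¹² m.
Transfer ellipse a_t = (r₁ + r₂)/2 = 1.553×10¹² m.
At r₁: circular v_c1 = √(μ/r₁) = 44900 m/s; transfer-perihelion v_p = √[μ(2/r₁ − 1/a_t)] = 62830 m/s.
Δv₁ = v_p − v_c1 = 17920 m/s.
At r₂: circular v_c2 = √(μ/r₂) = 6606 m/s; transfer-aphelion v_a = √[μ(2/r₂ − 1/a_t)] = 1360 m/s.
Δv₂ = v_c2 − v_a = 5246 m/s.
Total Δv = Δv₁ + Δv₂ = 23170 m/s = 23.17 km/s.

Δv_total ≈ 23.2 km/s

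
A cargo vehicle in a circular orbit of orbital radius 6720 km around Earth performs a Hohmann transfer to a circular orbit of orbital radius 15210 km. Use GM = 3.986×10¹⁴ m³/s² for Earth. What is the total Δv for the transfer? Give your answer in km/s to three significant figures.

Δv_total ≈ 2.48 km/s

r₁ = 6720 km = 6.720×10⁶ m.
r₂ = 15210 km = 1.521×10⁷ m.
Transfer ellipse a_t = (r₁ + r₂)/2 = 1.096×10⁷ m.
At r₁: circular v_c1 = √(μ/r₁) = 7702 m/s; transfer-perigee v_p = √[μ(2/r₁ − 1/a_t)] = 9071 m/s.
Δv₁ = v_p − v_c1 = 1369 m/s.
At r₂: circular v_c2 = √(μ/r₂) = 5119 m/s; transfer-apogee v_a = √[μ(2/r₂ − 1/a_t)] = 4008 m/s.
Δv₂ = v_c2 − v_a = 1112 m/s.
Total Δv = Δv₁ + Δv₂ = 2481 m/s = 2.481 km/s.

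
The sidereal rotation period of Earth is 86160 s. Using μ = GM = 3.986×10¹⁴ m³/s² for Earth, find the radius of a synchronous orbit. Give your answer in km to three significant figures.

A synchronous orbit has period T, so by Kepler's third law a = (μT²/4π²)^(1/3).
μT²/4π² = 3.986×10¹⁴ × (8.616×10⁴)² / 39.48 = 7.495×10²² m³.
a = 4.216×10⁷ m = 42163 km.

r_sync ≈ 42200 km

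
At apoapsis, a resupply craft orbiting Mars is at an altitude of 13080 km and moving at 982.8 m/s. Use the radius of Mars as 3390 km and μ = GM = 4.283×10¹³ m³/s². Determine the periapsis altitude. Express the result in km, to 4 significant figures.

r_a = 3390 + 13080 = 16470 km = 1.647×10⁷ m.
Specific energy ε = v²/2 − μ/r = -2.118×10⁶ J/kg, so a = −μ/(2ε) = 1.011×10⁷ m.
The apsides satisfy r_p + r_a = 2a, so the periapsis radius is 2a − r_a = 3.756×10⁶ m = 3756.3 km.
Periapsis altitude = 3756.3 − 3390 = 366.32 km.

periapsis altitude ≈ 366.3 km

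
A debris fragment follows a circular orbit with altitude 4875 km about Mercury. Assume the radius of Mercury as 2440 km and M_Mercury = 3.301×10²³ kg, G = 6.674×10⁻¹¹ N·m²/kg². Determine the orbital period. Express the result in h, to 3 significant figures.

μ = GM = 6.674×10⁻¹¹ × 3.301×10²³ = 2.203×10¹³ m³/s².
r = 2440 + 4875 = 7315.0 km = 7.3150×10⁶ m.
Kepler's third law: T = 2π√(r³/μ) = 2π√((7.315×10⁶)³ / 2.203×10¹³).
r³/μ = 1.777×10⁷ s², so T = 2π × 4.215×10³ = 2.648×10⁴ s.
Converting: 2.648×10⁴ s ÷ 3600 = 7.357 h.

T ≈ 7.36 h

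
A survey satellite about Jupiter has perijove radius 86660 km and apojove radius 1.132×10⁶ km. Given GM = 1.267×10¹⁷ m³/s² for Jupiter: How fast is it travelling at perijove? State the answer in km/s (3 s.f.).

Semi-major axis a = (r_p + r_a)/2 = 6.0933×10⁵ km = 6.093×10⁸ m.
Vis-viva: v² = μ(2/r − 1/a) = 1.267×10¹⁷ × (2.308×10⁻⁸ − 1.641×10⁻⁹) = 2.716×10⁹ m²/s².
v = 52120 m/s = 52.12 km/s.

v ≈ 52.1 km/s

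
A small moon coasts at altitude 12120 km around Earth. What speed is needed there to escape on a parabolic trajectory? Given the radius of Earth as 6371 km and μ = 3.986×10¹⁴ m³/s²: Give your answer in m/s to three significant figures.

r = 6371 + 12120 = 18491 km = 1.8491×10⁷ m.
Escape speed v_esc = √(2μ/r) = √(2 × 3.986×10¹⁴ / 1.849×10⁷) = √(4.311×10⁷) = 6566 m/s.

v_esc ≈ 6570 m/s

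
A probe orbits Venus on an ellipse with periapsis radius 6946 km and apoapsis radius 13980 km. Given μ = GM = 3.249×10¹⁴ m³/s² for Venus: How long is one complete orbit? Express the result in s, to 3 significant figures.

T ≈ 11800 s

Semi-major axis a = (r_p + r_a)/2 = (6946.0 + 13980)/2 = 10463 km = 1.046×10⁷ m.
By Kepler's third law T = 2π√(a³/μ) = 2π × 1.878×10³ = 1.180×10⁴ s.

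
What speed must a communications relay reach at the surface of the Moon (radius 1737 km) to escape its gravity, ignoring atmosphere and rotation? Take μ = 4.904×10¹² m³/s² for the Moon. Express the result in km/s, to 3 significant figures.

v_esc ≈ 2.38 km/s

r = R = 1.737×10⁶ m.
Escape speed v_esc = √(2μ/r) = √(2 × 4.904×10¹² / 1.737×10⁶) = √(5.647×10⁶) = 2376 m/s.
= 2.376 km/s.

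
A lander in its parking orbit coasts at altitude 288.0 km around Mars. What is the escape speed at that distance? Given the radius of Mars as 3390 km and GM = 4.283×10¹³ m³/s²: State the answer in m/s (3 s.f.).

v_esc ≈ 4830 m/s

r = 3390 + 288.0 = 3678.0 km = 3.6780×10⁶ m.
Escape speed v_esc = √(2μ/r) = √(2 × 4.283×10¹³ / 3.678×10⁶) = √(2.329×10⁷) = 4826 m/s.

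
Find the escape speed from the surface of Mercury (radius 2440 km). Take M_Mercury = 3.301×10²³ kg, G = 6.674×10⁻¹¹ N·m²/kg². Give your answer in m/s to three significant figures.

μ = GM = 6.674×10⁻¹¹ × 3.301×10²³ = 2.203×10¹³ m³/s².
r = R = 2.440×10⁶ m.
Escape speed v_esc = √(2μ/r) = √(2 × 2.203×10¹³ / 2.440×10⁶) = √(1.806×10⁷) = 4249 m/s.

v_esc ≈ 4250 m/s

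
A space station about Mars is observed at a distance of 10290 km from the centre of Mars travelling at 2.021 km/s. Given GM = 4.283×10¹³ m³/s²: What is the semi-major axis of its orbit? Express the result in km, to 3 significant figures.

a ≈ 10100 km

r = 1.029×10⁷ m.
Specific orbital energy ε = v²/2 − μ/r = (2021)²/2 − 4.283×10¹³/1.029×10⁷ = -2.120×10⁶ J/kg.
Since ε = −μ/(2a), a = −μ/(2ε) = 1.010×10⁷ m = 10101 km.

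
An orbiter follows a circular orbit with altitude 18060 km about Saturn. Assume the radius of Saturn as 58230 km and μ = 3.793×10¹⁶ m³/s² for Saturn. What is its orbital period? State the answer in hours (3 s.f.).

r = 58230 + 18060 = 76290 km = 7.6290×10⁷ m.
Kepler's third law: T = 2π√(r³/μ) = 2π√((7.629×10⁷)³ / 3.793×10¹⁶).
r³/μ = 1.171×10⁷ s², so T = 2π × 3.421×10³ = 2.150×10⁴ s.
Converting: 2.150×10⁴ s ÷ 3600 = 5.972 hours.

T ≈ 5.97 hours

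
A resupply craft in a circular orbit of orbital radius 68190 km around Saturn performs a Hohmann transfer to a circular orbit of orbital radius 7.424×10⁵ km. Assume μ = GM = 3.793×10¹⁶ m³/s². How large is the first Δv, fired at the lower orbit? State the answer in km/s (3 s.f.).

Δv ≈ 8.34 km/s

r₁ = 68190 km = 6.819×10⁷ m.
r₂ = 7.424×10⁵ km = 7.424×10⁸ m.
Transfer ellipse a_t = (r₁ + r₂)/2 = 4.053×10⁸ m.
At r₁: circular v_c1 = √(μ/r₁) = 23580 m/s; transfer-perikrone v_p = √[μ(2/r₁ − 1/a_t)] = 31920 m/s.
Δv₁ = v_p − v_c1 = 8335 m/s.
= 8.335 km/s.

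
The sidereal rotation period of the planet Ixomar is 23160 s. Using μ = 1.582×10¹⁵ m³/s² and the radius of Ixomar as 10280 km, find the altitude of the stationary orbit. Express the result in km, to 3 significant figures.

h_sync ≈ 17500 km

A synchronous orbit has period T, so by Kepler's third law a = (μT²/4π²)^(1/3).
μT²/4π² = 1.582×10¹⁵ × (2.316×10⁴)² / 39.48 = 2.149×10²² m³.
a = 2.780×10⁷ m = 27804 km.
Altitude h = a − R = 27804 − 10280 = 17524 km.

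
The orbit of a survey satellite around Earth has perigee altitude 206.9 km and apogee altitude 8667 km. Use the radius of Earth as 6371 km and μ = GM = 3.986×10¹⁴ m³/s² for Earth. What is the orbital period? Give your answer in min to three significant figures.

r_p = 6371 + 206.9 = 6577.9 km = 6.5779×10⁶ m.
r_a = 6371 + 8667 = 15038 km = 1.5038×10⁷ m.
Semi-major axis a = (r_p + r_a)/2 = (6577.9 + 15038)/2 = 10808 km = 1.081×10⁷ m.
By Kepler's third law T = 2π√(a³/μ) = 2π × 1.780×10³ = 1.118×10⁴ s.
= 186.4 min.

T ≈ 186 min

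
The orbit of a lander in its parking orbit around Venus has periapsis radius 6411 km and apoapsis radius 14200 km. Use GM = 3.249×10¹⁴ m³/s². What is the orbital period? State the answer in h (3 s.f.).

Semi-major axis a = (r_p + r_a)/2 = (6411.0 + 14200)/2 = 10306 km = 1.031×10⁷ m.
By Kepler's third law T = 2π√(a³/μ) = 2π × 1.835×10³ = 1.153×10⁴ s.
= 3.203 h.

T ≈ 3.20 h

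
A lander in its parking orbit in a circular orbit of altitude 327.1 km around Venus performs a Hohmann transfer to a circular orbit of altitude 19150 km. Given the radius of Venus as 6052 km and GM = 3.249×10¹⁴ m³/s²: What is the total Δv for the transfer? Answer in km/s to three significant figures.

r₁ = 6052 + 327.1 = 6379.1 km = 6.3791×10⁶ m.
r₂ = 6052 + 19150 = 25202 km = 2.5202×10⁷ m.
Transfer ellipse a_t = (r₁ + r₂)/2 = 1.579×10⁷ m.
At r₁: circular v_c1 = √(μ/r₁) = 7137 m/s; transfer-periapsis v_p = √[μ(2/r₁ − 1/a_t)] = 9016 m/s.
Δv₁ = v_p − v_c1 = 1879 m/s.
At r₂: circular v_c2 = √(μ/r₂) = 3591 m/s; transfer-apoapsis v_a = √[μ(2/r₂ − 1/a_t)] = 2282 m/s.
Δv₂ = v_c2 − v_a = 1308 m/s.
Total Δv = Δv₁ + Δv₂ = 3188 m/s = 3.188 km/s.

Δv_total ≈ 3.19 km/s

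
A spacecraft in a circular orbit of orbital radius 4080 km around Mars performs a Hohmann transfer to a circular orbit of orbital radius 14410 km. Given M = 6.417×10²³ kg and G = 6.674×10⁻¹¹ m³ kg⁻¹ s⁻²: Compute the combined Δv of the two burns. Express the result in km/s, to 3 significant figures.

Δv_total ≈ 1.38 km/s

μ = GM = 6.674×10⁻¹¹ × 6.417×10²³ = 4.283×10¹³ m³/s².
r₁ = 4080 km = 4.080×10⁶ m.
r₂ = 14410 km = 1.441×10⁷ m.
Transfer ellipse a_t = (r₁ + r₂)/2 = 9.245×10⁶ m.
At r₁: circular v_c1 = √(μ/r₁) = 3240 m/s; transfer-periapsis v_p = √[μ(2/r₁ − 1/a_t)] = 4045 m/s.
Δv₁ = v_p − v_c1 = 805.0 m/s.
At r₂: circular v_c2 = √(μ/r₂) = 1724 m/s; transfer-apoapsis v_a = √[μ(2/r₂ − 1/a_t)] = 1145 m/s.
Δv₂ = v_c2 − v_a = 578.7 m/s.
Total Δv = Δv₁ + Δv₂ = 1384 m/s = 1.384 km/s.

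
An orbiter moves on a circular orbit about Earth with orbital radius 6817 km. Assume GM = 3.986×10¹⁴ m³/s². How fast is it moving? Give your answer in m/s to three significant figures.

r = 6817 km = 6.817×10⁶ m.
For a circular orbit v = √(μ/r) = √(3.986×10¹⁴ / 6.817×10⁶) = √(5.847×10⁷) = 7647 m/s.

v ≈ 7650 m/s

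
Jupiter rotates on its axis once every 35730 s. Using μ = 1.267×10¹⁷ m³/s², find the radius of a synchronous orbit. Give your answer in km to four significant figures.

A synchronous orbit has period T, so by Kepler's third law a = (μT²/4π²)^(1/3).
μT²/4π² = 1.267×10¹⁷ × (3.573×10⁴)² / 39.48 = 4.097×10²⁴ m³.
a = 1.600×10⁸ m = 1.6002×10⁵ km.

r_sync ≈ 1.600×10⁵ km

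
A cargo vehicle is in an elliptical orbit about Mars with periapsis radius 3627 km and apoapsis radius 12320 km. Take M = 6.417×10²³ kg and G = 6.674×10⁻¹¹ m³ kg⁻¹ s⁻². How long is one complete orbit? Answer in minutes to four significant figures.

μ = GM = 6.674×10⁻¹¹ × 6.417×10²³ = 4.283×10¹³ m³/s².
Semi-major axis a = (r_p + r_a)/2 = (3627.0 + 12320)/2 = 7973.5 km = 7.974×10⁶ m.
By Kepler's third law T = 2π√(a³/μ) = 2π × 3.440×10³ = 2.162×10⁴ s.
= 360.3 minutes.

T ≈ 360.3 minutes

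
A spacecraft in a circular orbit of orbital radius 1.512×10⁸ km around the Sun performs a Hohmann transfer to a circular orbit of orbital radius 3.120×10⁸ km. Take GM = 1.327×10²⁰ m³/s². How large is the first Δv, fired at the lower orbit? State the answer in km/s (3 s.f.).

r₁ = 1.512×10⁸ km = 1.512×10¹¹ m.
r₂ = 3.120×10⁸ km = 3.120×10¹¹ m.
Transfer ellipse a_t = (r₁ + r₂)/2 = 2.316×10¹¹ m.
At r₁: circular v_c1 = √(μ/r₁) = 29630 m/s; transfer-perihelion v_p = √[μ(2/r₁ − 1/a_t)] = 34380 m/s.
Δv₁ = v_p − v_c1 = 4760 m/s.
= 4.760 km/s.

Δv ≈ 4.76 km/s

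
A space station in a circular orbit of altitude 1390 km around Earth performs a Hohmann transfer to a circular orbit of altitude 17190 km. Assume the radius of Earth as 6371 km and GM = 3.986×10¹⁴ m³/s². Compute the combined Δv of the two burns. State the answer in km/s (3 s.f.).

Δv_total ≈ 2.84 km/s

r₁ = 6371 + 1390 = 7761.0 km = 7.7610×10⁶ m.
r₂ = 6371 + 17190 = 23561 km = 2.3561×10⁷ m.
Transfer ellipse a_t = (r₁ + r₂)/2 = 1.566×10⁷ m.
At r₁: circular v_c1 = √(μ/r₁) = 7167 m/s; transfer-perigee v_p = √[μ(2/r₁ − 1/a_t)] = 8790 m/s.
Δv₁ = v_p − v_c1 = 1624 m/s.
At r₂: circular v_c2 = √(μ/r₂) = 4113 m/s; transfer-apogee v_a = √[μ(2/r₂ − 1/a_t)] = 2895 m/s.
Δv₂ = v_c2 − v_a = 1218 m/s.
Total Δv = Δv₁ + Δv₂ = 2841 m/s = 2.841 km/s.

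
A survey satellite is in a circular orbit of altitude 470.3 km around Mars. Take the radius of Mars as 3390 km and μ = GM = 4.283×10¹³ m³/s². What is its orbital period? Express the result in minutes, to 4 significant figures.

r = 3390 + 470.3 = 3860.3 km = 3.8603×10⁶ m.
Kepler's third law: T = 2π√(r³/μ) = 2π√((3.860×10⁶)³ / 4.283×10¹³).
r³/μ = 1.343×10⁶ s², so T = 2π × 1.159×10³ = 7.282×10³ s.
Converting: 7.282×10³ s ÷ 60.00 = 121.4 minutes.

T ≈ 121.4 minutes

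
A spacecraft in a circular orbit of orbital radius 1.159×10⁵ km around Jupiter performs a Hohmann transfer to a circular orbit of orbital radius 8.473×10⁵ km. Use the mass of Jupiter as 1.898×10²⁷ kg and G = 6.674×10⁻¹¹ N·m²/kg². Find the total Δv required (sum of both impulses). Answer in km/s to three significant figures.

μ = GM = 6.674×10⁻¹¹ × 1.898×10²⁷ = 1.267×10¹⁷ m³/s².
r₁ = 1.159×10⁵ km = 1.159×10⁸ m.
r₂ = 8.473×10⁵ km = 8.473×10⁸ m.
Transfer ellipse a_t = (r₁ + r₂)/2 = 4.816×10⁸ m.
At r₁: circular v_c1 = √(μ/r₁) = 33060 m/s; transfer-perijove v_p = √[μ(2/r₁ − 1/a_t)] = 43850 m/s.
Δv₁ = v_p − v_c1 = 10790 m/s.
At r₂: circular v_c2 = √(μ/r₂) = 12230 m/s; transfer-apojove v_a = √[μ(2/r₂ − 1/a_t)] = 5998 m/s.
Δv₂ = v_c2 − v_a = 6229 m/s.
Total Δv = Δv₁ + Δv₂ = 17020 m/s = 17.02 km/s.

Δv_total ≈ 17.0 km/s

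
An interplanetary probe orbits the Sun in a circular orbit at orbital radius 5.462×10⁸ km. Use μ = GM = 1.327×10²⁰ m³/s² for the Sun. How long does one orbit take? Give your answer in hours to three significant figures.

r = 5.462×10⁸ km = 5.462×10¹¹ m.
Kepler's third law: T = 2π√(r³/μ) = 2π√((5.462×10¹¹)³ / 1.327×10²⁰).
r³/μ = 1.228×10¹⁵ s², so T = 2π × 3.504×10⁷ = 2.202×10⁸ s.
Converting: 2.202×10⁸ s ÷ 3600 = 61160 hours.

T ≈ 61200 hours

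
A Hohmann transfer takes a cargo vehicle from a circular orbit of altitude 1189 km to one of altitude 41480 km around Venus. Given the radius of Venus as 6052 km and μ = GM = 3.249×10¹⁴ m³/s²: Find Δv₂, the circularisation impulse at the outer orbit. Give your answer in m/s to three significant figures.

r₁ = 6052 + 1189 = 7241.0 km = 7.2410×10⁶ m.
r₂ = 6052 + 41480 = 47532 km = 4.7532×10⁷ m.
Transfer ellipse a_t = (r₁ + r₂)/2 = 2.739×10⁷ m.
At r₁: circular v_c1 = √(μ/r₁) = 6698 m/s; transfer-periapsis v_p = √[μ(2/r₁ − 1/a_t)] = 8825 m/s.
At r₂: circular v_c2 = √(μ/r₂) = 2614 m/s; transfer-apoapsis v_a = √[μ(2/r₂ − 1/a_t)] = 1344 m/s.
Δv₂ = v_c2 − v_a = 1270 m/s.

Δv ≈ 1270 m/s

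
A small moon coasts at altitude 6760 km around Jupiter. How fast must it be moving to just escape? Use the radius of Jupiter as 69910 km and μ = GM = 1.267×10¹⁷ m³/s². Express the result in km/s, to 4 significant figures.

r = 69910 + 6760 = 76670 km = 7.6670×10⁷ m.
Escape speed v_esc = √(2μ/r) = √(2 × 1.267×10¹⁷ / 7.667×10⁷) = √(3.305×10⁹) = 57490 m/s.
= 57.49 km/s.

v_esc ≈ 57.49 km/s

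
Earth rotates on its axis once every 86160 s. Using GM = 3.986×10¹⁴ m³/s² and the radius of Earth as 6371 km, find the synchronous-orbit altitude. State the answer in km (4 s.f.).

h_sync ≈ 35790 km

A synchronous orbit has period T, so by Kepler's third law a = (μT²/4π²)^(1/3).
μT²/4π² = 3.986×10¹⁴ × (8.616×10⁴)² / 39.48 = 7.495×10²² m³.
a = 4.216×10⁷ m = 42163 km.
Altitude h = a − R = 42163 − 6371 = 35792 km.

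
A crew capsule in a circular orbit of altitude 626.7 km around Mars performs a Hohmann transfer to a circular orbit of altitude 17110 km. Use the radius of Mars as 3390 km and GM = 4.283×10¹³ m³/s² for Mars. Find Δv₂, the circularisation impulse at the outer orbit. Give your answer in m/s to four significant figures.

r₁ = 3390 + 626.7 = 4016.7 km = 4.0167×10⁶ m.
r₂ = 3390 + 17110 = 20500 km = 2.0500×10⁷ m.
Transfer ellipse a_t = (r₁ + r₂)/2 = 1.226×10⁷ m.
At r₁: circular v_c1 = √(μ/r₁) = 3265 m/s; transfer-periapsis v_p = √[μ(2/r₁ − 1/a_t)] = 4223 m/s.
At r₂: circular v_c2 = √(μ/r₂) = 1445 m/s; transfer-apoapsis v_a = √[μ(2/r₂ − 1/a_t)] = 827.4 m/s.
Δv₂ = v_c2 − v_a = 618.0 m/s.

Δv ≈ 618.0 m/s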